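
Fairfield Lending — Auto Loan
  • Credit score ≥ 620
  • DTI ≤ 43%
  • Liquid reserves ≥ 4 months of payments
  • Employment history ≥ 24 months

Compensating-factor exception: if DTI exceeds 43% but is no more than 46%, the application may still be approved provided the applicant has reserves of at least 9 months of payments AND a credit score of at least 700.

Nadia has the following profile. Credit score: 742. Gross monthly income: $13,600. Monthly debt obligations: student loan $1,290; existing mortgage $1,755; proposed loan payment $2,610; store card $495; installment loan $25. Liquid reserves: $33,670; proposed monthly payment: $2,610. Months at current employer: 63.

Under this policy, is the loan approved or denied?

Approved

Credit score 742 ≥ 620 (meets base)
Total debts = (1,290 + 1,755 + 2,610 + 495 + 25) = 6,175. DTI = 6,175/13,600 = 45.4% > 43% — standard DTI limit exceeded.
Liquid reserves cover 33,670/2,610 = 12.9 months — ≥ 4 required
Employment 63 ≥ 24 months
45.4% falls in the override range (43%–46%), so the compensating-factor test applies.
Override check — reserves: 12.9 mo (ok); score: 742 (ok).
Both override conditions satisfied; DTI exception granted.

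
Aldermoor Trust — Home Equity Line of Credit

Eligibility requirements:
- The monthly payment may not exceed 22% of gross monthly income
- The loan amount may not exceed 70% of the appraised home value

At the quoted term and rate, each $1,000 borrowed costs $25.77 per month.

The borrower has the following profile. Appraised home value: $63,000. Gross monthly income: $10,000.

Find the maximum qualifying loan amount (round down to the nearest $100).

Payment cap: 22% × $10,000 = $2,200/month.
At $25.77 per $1,000, that supports 2,200/25.77 × 1,000 ≈ $85,370 → $85,300.
LTV cap: 70% × $63,000 = $44,100 → $44,100.
Binding constraint: loan-to-value.

$44,100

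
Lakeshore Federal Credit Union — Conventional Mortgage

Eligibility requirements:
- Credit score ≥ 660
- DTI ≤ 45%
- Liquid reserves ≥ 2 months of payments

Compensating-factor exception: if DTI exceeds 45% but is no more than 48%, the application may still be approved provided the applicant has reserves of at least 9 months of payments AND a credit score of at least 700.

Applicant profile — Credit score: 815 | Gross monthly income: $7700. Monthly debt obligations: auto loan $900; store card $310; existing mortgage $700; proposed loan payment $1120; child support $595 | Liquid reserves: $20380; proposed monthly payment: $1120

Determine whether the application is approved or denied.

Credit score 815 ≥ 660 (meets base)
Total debts = (900 + 310 + 700 + 1,120 + 595) = 3,625. DTI = 3,625/7,700 = 47.1% > 45% — standard DTI limit exceeded.
Reserves: 20,380 ÷ 1,120 = 18.2 months (meets 2-month minimum)
47.1% falls in the override range (45%–48%), so the compensating-factor test applies.
Reserves 18.2 ≥ 9 months; credit score 815 ≥ 700.
Both compensating conditions met → exception applies.

Approved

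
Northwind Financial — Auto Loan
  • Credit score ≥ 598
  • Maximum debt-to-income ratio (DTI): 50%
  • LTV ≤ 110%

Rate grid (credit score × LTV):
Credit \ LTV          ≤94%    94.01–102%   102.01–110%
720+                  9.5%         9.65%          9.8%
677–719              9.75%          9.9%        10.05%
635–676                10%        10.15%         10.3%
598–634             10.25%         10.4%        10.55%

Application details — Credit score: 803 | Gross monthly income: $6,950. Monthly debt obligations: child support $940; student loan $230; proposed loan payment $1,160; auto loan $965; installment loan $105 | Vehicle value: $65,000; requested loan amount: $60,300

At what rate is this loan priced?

9.5%

Credit score 803 ≥ 598; Total monthly debts = (940 + 230 + 1,160 + 965 + 105) = 3,400. Debt-to-income = 3,400/6,950 = 48.9% — meets 50% limit
LTV: 60,300 ÷ 65,000 = 92.8%, within 110% cap
Credit 803 → row 720+; LTV 92.8% → column ≤94%. Grid cell → 9.5%.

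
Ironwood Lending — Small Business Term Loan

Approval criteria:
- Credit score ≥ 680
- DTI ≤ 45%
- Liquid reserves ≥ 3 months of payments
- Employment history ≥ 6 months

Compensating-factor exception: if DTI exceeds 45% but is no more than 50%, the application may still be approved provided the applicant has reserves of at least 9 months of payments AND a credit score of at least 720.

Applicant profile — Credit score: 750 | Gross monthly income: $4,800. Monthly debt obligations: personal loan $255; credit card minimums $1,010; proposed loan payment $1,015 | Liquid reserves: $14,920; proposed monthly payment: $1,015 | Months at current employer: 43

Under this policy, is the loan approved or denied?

Approved

Credit score 750 ≥ 680 (meets base)
Total debts = (255 + 1,010 + 1,015) = 2,280. DTI = 2,280/4,800 = 47.5% > 45% — standard DTI limit exceeded.
Reserves = 14,920/1,015 = 14.7 months ≥ 3
Employment 43 ≥ 6 months
DTI 47.5% is within the 45%–50% exception band; checking compensating factors.
Reserves 14.7 ≥ 9 months; credit score 750 ≥ 720.
Both compensating conditions met → exception applies.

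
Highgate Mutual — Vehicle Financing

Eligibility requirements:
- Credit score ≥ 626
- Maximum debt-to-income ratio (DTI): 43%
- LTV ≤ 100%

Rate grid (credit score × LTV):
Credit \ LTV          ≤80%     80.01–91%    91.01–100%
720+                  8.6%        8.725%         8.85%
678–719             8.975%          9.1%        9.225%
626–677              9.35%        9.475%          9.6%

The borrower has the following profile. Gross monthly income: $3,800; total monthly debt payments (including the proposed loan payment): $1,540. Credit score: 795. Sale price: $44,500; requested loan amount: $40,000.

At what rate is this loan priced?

Credit score 795 ≥ 626; DTI: 1,540 ÷ 3,800 = 40.5%, within the 43% cap
LTV = 40,000/44,500 = 89.9% ≤ 100%
Row: 795 falls in 720+. Column: 89.9% falls in 80.01–91%. Rate = 8.725%.

8.725%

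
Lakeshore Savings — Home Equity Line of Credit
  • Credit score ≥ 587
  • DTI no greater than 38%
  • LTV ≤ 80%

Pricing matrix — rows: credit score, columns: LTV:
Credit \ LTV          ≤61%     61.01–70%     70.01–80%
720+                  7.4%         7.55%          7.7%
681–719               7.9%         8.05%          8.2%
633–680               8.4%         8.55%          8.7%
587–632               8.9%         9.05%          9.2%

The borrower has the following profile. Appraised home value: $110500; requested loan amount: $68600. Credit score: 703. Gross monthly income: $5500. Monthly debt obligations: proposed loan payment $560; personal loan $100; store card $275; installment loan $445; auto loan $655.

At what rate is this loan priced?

8.05%

Credit score 703 ≥ 587; Total monthly debts = (560 + 100 + 275 + 445 + 655) = 2,035. DTI = 2,035/5,500 = 37% ≤ 38%
LTV = 68,600/110,500 = 62.1% ≤ 80%
Row: 703 falls in 681–719. Column: 62.1% falls in 61.01–70%. Rate = 8.05%.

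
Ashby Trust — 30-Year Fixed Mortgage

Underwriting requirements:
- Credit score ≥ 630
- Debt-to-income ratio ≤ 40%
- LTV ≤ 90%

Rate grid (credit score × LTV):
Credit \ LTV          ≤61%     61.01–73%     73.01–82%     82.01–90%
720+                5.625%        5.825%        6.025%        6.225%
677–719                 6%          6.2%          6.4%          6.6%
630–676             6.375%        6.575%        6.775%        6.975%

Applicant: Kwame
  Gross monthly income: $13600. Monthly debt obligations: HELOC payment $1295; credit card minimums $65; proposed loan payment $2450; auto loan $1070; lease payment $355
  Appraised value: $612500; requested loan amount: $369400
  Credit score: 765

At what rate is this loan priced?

5.625%

Credit score 765 ≥ 630; Total monthly debts = (1,295 + 65 + 2,450 + 1,070 + 355) = 5,235. DTI: 5,235 ÷ 13,600 = 38.5%, within the 40% cap
LTV: 369,400 ÷ 612,500 = 60.3%, within 90% cap
Score 765 is in the 720+ band; LTV 60.3% is in the ≤61% band → 5.625%.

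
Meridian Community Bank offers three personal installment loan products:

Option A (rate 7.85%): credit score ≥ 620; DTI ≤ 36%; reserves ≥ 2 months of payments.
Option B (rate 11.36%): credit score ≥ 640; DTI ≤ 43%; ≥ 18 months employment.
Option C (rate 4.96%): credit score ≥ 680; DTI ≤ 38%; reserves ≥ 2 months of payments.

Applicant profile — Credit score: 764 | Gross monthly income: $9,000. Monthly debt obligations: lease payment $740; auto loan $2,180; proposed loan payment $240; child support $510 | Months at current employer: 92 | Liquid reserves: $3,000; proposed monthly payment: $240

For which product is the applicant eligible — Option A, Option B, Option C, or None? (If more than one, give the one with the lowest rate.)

Option B

Total debts = (740 + 2,180 + 240 + 510) = 3,670; DTI = 3,670/9,000 = 40.8%.
Reserves = 3,000/240 = 12.5 months.
Option A: score 764 ≥ 620; DTI 40.8% > 36%; reserves 12.5 ≥ 2 mo → does not qualify.
Option B: score 764 ≥ 640; DTI 40.8% ≤ 43%; employment 92 ≥ 18 mo → qualifies.
Option C: score 764 ≥ 680; DTI 40.8% > 38%; reserves 12.5 ≥ 2 mo → does not qualify.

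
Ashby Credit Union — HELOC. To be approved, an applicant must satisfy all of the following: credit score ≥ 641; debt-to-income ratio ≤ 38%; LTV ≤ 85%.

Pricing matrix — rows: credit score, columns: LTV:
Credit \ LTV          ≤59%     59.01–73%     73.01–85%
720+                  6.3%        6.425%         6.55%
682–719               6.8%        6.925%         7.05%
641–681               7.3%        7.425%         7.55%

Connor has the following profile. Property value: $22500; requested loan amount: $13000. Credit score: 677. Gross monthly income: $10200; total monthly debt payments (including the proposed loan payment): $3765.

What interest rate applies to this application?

Credit score 677 ≥ 641; DTI: 3,765 ÷ 10,200 = 36.9%, within the 38% cap
LTV: 13,000 ÷ 22,500 = 57.8%, within 85% cap
Row: 677 falls in 641–681. Column: 57.8% falls in ≤59%. Rate = 7.3%.

7.3%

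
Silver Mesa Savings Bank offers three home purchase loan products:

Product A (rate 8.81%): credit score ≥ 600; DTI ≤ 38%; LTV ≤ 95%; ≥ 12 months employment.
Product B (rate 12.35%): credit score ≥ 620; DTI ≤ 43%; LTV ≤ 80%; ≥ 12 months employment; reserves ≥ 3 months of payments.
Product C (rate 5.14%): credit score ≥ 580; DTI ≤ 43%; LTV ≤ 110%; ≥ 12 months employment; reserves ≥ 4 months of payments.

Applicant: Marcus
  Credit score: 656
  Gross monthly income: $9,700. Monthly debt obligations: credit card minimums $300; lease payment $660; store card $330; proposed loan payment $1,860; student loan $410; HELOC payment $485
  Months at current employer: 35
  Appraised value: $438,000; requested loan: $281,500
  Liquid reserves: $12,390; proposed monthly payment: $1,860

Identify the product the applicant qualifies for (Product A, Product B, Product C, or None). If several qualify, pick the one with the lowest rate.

Product C

Total debts = (300 + 660 + 330 + 1,860 + 410 + 485) = 4,045; DTI = 4,045/9,700 = 41.7%.
LTV = 281,500/438,000 = 64.3%.
Reserves = 12,390/1,860 = 6.7 months.
Product A: score 656 ≥ 600; DTI 41.7% > 38%; LTV 64.3% ≤ 95%; employment 35 ≥ 12 mo → does not qualify.
Product B: score 656 ≥ 620; DTI 41.7% ≤ 43%; LTV 64.3% ≤ 80%; employment 35 ≥ 12 mo; reserves 6.7 ≥ 3 mo → qualifies.
Product C: score 656 ≥ 580; DTI 41.7% ≤ 43%; LTV 64.3% ≤ 110%; employment 35 ≥ 12 mo; reserves 6.7 ≥ 4 mo → qualifies.
Qualifying: Product B, Product C. Lowest rate is 5.14% → Product C.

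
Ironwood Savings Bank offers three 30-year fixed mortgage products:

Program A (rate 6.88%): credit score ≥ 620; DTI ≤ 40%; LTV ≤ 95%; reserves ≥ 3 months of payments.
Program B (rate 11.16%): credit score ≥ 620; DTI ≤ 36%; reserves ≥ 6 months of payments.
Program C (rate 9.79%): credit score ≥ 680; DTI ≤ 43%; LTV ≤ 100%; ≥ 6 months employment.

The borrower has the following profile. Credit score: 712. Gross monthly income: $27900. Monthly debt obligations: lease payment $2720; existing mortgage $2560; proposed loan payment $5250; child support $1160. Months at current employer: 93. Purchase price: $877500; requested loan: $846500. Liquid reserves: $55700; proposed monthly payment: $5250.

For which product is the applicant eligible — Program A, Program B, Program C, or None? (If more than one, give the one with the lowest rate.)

Program C

Total debts = (2,720 + 2,560 + 5,250 + 1,160) = 11,690; DTI = 11,690/27,900 = 41.9%.
LTV = 846,500/877,500 = 96.5%.
Reserves = 55,700/5,250 = 10.6 months.
Program A: score 712 ≥ 620; DTI 41.9% > 40%; LTV 96.5% > 95%; reserves 10.6 ≥ 3 mo → does not qualify.
Program B: score 712 ≥ 620; DTI 41.9% > 36%; reserves 10.6 ≥ 6 mo → does not qualify.
Program C: score 712 ≥ 680; DTI 41.9% ≤ 43%; LTV 96.5% ≤ 100%; employment 93 ≥ 6 mo → qualifies.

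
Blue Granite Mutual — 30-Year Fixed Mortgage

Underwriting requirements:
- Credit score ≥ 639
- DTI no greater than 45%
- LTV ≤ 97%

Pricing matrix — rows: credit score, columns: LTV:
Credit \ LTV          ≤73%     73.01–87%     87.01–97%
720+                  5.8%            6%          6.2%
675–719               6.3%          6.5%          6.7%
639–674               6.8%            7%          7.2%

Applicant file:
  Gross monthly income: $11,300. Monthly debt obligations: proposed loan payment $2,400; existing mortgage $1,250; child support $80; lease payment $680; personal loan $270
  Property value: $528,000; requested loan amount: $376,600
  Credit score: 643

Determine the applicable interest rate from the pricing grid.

Credit score 643 ≥ 639; Total monthly debts = (2,400 + 1,250 + 80 + 680 + 270) = 4,680. Debt-to-income = 4,680/11,300 = 41.4% — meets 45% limit
LTV = 376,600/528,000 = 71.3% ≤ 97%
Credit 643 → row 639–674; LTV 71.3% → column ≤73%. Grid cell → 6.8%.

6.8%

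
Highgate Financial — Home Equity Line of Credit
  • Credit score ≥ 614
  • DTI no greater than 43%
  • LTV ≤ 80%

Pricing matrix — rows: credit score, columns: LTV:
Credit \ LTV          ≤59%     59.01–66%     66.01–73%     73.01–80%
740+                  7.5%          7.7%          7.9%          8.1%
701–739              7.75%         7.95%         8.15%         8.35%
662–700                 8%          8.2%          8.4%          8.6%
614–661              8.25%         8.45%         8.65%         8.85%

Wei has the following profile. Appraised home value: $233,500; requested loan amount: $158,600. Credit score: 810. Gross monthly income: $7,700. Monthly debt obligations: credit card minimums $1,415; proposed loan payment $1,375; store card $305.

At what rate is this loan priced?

7.9%

Credit score 810 ≥ 614; Total monthly debts = (1,415 + 1,375 + 305) = 3,095. DTI = 3,095/7,700 = 40.2% ≤ 43%
LTV = 158,600/233,500 = 67.9% ≤ 80%
Score 810 is in the 740+ band; LTV 67.9% is in the 66.01–73% band → 7.9%.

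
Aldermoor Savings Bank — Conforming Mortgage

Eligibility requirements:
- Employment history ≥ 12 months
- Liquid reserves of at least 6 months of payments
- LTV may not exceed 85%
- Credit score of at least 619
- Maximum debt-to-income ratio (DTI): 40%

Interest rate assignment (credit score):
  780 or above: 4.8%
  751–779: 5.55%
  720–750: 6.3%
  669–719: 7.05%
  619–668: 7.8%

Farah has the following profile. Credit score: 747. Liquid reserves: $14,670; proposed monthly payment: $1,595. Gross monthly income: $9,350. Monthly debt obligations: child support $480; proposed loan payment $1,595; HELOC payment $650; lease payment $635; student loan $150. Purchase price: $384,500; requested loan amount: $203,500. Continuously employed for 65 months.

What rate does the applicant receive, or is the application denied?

Approved at 6.3%

Credit score 747 ≥ 619 (meets minimum)
Loan-to-value = 203,500/384,500 = 52.9% — pass (85% max)
Total monthly debts = (480 + 1,595 + 650 + 635 + 150) = 3,510. Debt-to-income = 3,510/9,350 = 37.5% — meets 40% limit
Employment 65 ≥ 12 months
Reserves = 14,670/1,595 = 9.2 months ≥ 6
All requirements met. Score 747 falls in the 720–750 tier → 6.3%.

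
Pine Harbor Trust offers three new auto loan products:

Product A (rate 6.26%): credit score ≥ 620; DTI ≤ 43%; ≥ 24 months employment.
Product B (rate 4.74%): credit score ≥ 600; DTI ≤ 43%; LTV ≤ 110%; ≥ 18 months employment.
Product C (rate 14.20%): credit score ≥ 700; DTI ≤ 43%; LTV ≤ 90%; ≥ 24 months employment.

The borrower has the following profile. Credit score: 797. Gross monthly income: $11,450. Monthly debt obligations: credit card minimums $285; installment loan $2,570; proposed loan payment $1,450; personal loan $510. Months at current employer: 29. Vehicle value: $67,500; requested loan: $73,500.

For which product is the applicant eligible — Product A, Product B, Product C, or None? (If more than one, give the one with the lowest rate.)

Total debts = (285 + 2,570 + 1,450 + 510) = 4,815; DTI = 4,815/11,450 = 42.1%.
LTV = 73,500/67,500 = 108.9%.
Product A: score 797 ≥ 620; DTI 42.1% ≤ 43%; employment 29 ≥ 24 mo → qualifies.
Product B: score 797 ≥ 600; DTI 42.1% ≤ 43%; LTV 108.9% ≤ 110%; employment 29 ≥ 18 mo → qualifies.
Product C: score 797 ≥ 700; DTI 42.1% ≤ 43%; LTV 108.9% > 90%; employment 29 ≥ 24 mo → does not qualify.
Qualifying: Product A, Product B. Lowest rate is 4.74% → Product B.

Product B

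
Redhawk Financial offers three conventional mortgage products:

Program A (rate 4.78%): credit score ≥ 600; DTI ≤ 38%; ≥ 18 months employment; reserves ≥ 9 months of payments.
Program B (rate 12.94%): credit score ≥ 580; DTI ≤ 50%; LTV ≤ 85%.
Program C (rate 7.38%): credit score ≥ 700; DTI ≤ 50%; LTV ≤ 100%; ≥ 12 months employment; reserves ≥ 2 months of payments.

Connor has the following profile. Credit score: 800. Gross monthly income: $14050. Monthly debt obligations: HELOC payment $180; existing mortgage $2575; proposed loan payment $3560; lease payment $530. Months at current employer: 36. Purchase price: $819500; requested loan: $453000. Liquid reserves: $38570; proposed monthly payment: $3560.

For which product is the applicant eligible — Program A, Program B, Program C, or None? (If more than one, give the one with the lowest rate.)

Total debts = (180 + 2,575 + 3,560 + 530) = 6,845; DTI = 6,845/14,050 = 48.7%.
LTV = 453,000/819,500 = 55.3%.
Reserves = 38,570/3,560 = 10.8 months.
Program A: score 800 ≥ 600; DTI 48.7% > 38%; employment 36 ≥ 18 mo; reserves 10.8 ≥ 9 mo → does not qualify.
Program B: score 800 ≥ 580; DTI 48.7% ≤ 50%; LTV 55.3% ≤ 85% → qualifies.
Program C: score 800 ≥ 700; DTI 48.7% ≤ 50%; LTV 55.3% ≤ 100%; employment 36 ≥ 12 mo; reserves 10.8 ≥ 2 mo → qualifies.
Qualifying: Program B, Program C. Lowest rate is 7.38% → Program C.

Program C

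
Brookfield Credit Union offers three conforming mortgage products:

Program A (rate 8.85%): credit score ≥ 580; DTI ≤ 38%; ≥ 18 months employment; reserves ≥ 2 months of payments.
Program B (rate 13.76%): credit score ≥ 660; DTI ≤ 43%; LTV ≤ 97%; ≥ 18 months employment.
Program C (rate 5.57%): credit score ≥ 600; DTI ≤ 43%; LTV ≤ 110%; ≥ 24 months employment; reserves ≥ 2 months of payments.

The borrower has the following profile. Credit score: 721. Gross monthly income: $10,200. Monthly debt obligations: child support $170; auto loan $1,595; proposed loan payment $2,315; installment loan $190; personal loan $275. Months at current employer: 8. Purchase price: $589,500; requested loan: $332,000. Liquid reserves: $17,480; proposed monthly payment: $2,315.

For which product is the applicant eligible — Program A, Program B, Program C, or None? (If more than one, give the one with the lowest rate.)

None

Total debts = (170 + 1,595 + 2,315 + 190 + 275) = 4,545; DTI = 4,545/10,200 = 44.6%.
LTV = 332,000/589,500 = 56.3%.
Reserves = 17,480/2,315 = 7.6 months.
Program A: score 721 ≥ 580; DTI 44.6% > 38%; employment 8 < 18 mo; reserves 7.6 ≥ 2 mo → does not qualify.
Program B: score 721 ≥ 660; DTI 44.6% > 43%; LTV 56.3% ≤ 97%; employment 8 < 18 mo → does not qualify.
Program C: score 721 ≥ 600; DTI 44.6% > 43%; LTV 56.3% ≤ 110%; employment 8 < 24 mo; reserves 7.6 ≥ 2 mo → does not qualify.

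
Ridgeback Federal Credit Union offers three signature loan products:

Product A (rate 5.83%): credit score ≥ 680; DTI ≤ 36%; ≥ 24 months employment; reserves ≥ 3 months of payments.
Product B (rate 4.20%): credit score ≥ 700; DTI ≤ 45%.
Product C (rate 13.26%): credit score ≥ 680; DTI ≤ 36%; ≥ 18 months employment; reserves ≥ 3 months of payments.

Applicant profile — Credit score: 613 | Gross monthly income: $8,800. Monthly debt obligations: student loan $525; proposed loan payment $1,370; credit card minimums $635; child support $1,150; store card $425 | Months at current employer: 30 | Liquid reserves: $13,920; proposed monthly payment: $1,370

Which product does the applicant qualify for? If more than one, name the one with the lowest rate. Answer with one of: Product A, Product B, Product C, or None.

None

Total debts = (525 + 1,370 + 635 + 1,150 + 425) = 4,105; DTI = 4,105/8,800 = 46.6%.
Reserves = 13,920/1,370 = 10.2 months.
Product A: score 613 < 680; DTI 46.6% > 36%; employment 30 ≥ 24 mo; reserves 10.2 ≥ 3 mo → does not qualify.
Product B: score 613 < 700; DTI 46.6% > 45% → does not qualify.
Product C: score 613 < 680; DTI 46.6% > 36%; employment 30 ≥ 18 mo; reserves 10.2 ≥ 3 mo → does not qualify.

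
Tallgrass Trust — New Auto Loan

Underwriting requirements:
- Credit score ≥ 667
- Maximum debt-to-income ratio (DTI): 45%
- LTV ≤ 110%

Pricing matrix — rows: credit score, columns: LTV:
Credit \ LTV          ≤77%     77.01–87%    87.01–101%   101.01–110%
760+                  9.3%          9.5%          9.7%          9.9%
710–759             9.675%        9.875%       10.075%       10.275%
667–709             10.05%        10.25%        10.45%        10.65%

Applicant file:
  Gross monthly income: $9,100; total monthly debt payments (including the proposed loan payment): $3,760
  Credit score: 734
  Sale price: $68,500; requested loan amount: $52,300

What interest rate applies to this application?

9.675%

Credit score 734 ≥ 667; Debt-to-income = 3,760/9,100 = 41.3% — meets 45% limit
LTV: 52,300 ÷ 68,500 = 76.4%, within 110% cap
Credit 734 → row 710–759; LTV 76.4% → column ≤77%. Grid cell → 9.675%.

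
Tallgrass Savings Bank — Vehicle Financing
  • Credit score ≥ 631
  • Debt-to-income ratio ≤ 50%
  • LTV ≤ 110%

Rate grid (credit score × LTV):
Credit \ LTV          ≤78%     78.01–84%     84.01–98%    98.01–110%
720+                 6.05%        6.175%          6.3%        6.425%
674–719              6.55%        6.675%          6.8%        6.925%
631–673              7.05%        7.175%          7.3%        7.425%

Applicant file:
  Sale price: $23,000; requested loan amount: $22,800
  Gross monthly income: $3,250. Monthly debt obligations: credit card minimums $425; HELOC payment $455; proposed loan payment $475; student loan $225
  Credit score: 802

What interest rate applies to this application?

Credit score 802 ≥ 631; Total monthly debts = (425 + 455 + 475 + 225) = 1,580. DTI: 1,580 ÷ 3,250 = 48.6%, within the 50% cap
Loan-to-value = 22,800/23,000 = 99.1% — pass (110% max)
Row: 802 falls in 720+. Column: 99.1% falls in 98.01–110%. Rate = 6.425%.

6.425%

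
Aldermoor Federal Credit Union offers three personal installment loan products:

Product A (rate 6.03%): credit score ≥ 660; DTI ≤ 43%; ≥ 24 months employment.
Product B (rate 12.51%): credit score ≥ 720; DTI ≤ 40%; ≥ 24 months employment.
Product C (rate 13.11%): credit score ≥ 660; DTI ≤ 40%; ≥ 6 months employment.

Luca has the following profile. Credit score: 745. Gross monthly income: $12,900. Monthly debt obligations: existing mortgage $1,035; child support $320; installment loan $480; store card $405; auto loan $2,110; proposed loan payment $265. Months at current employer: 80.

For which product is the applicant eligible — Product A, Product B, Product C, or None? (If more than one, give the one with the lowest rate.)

Product A

Total debts = (1,035 + 320 + 480 + 405 + 2,110 + 265) = 4,615; DTI = 4,615/12,900 = 35.8%.
Product A: score 745 ≥ 660; DTI 35.8% ≤ 43%; employment 80 ≥ 24 mo → qualifies.
Product B: score 745 ≥ 720; DTI 35.8% ≤ 40%; employment 80 ≥ 24 mo → qualifies.
Product C: score 745 ≥ 660; DTI 35.8% ≤ 40%; employment 80 ≥ 6 mo → qualifies.
Qualifying: Product A, Product B, Product C. Lowest rate is 6.03% → Product A.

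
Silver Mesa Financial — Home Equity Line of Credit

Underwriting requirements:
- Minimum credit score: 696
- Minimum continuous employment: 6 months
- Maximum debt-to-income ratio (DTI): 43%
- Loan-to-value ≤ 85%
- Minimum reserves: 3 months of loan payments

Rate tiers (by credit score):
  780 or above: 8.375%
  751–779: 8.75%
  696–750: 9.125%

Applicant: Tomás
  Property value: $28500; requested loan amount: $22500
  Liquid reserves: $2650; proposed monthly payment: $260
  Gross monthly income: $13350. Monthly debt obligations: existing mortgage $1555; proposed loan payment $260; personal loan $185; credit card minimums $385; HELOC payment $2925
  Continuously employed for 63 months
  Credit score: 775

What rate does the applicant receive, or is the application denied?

Approved at 8.75%

Credit score 775 ≥ 696 (meets minimum)
Total monthly debts = (1,555 + 260 + 185 + 385 + 2,925) = 5,310. Debt-to-income = 5,310/13,350 = 39.8% — meets 43% limit
Loan-to-value = 22,500/28,500 = 78.9% — pass (85% max)
Reserves: 2,650 ÷ 260 = 10.2 months (meets 3-month minimum)
Employment 63 ≥ 6 months
All requirements met. Score 775 falls in the 751–779 tier → 8.75%.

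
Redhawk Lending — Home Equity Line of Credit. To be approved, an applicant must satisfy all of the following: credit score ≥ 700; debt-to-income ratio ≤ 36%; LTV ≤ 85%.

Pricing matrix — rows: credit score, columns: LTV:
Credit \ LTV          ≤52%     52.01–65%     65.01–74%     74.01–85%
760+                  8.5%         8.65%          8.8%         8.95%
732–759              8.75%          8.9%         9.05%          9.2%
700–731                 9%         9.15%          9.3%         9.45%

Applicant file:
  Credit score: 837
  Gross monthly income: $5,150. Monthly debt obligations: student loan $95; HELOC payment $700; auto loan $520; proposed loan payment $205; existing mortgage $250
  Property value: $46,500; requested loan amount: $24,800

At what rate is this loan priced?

8.65%

Credit score 837 ≥ 700; Total monthly debts = (95 + 700 + 520 + 205 + 250) = 1,770. DTI = 1,770/5,150 = 34.4% ≤ 36%
LTV = 24,800/46,500 = 53.3% ≤ 85%
Credit 837 → row 760+; LTV 53.3% → column 52.01–65%. Grid cell → 8.65%.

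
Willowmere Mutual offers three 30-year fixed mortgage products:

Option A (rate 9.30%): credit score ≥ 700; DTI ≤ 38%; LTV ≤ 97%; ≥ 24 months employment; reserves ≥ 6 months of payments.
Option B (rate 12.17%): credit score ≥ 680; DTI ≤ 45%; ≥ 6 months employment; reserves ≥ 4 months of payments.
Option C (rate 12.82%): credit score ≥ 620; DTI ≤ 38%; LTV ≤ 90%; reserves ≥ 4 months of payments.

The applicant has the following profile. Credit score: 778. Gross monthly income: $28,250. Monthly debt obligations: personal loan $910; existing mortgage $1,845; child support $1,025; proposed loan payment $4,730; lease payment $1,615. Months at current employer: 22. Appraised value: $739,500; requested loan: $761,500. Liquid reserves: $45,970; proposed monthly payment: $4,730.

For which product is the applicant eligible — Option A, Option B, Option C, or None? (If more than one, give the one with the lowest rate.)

Total debts = (910 + 1,845 + 1,025 + 4,730 + 1,615) = 10,125; DTI = 10,125/28,250 = 35.8%.
LTV = 761,500/739,500 = 103%.
Reserves = 45,970/4,730 = 9.7 months.
Option A: score 778 ≥ 700; DTI 35.8% ≤ 38%; LTV 103% > 97%; employment 22 < 24 mo; reserves 9.7 ≥ 6 mo → does not qualify.
Option B: score 778 ≥ 680; DTI 35.8% ≤ 45%; employment 22 ≥ 6 mo; reserves 9.7 ≥ 4 mo → qualifies.
Option C: score 778 ≥ 620; DTI 35.8% ≤ 38%; LTV 103% > 90%; reserves 9.7 ≥ 4 mo → does not qualify.

Option B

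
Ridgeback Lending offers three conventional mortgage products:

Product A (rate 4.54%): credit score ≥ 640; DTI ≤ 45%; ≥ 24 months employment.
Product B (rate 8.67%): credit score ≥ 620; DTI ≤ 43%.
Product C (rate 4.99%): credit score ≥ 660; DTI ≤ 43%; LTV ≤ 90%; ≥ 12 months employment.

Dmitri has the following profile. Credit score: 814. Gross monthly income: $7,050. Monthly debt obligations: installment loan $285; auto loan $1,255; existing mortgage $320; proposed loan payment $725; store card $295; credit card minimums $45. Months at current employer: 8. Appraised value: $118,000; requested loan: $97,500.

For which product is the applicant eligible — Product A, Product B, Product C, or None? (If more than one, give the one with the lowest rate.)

Total debts = (285 + 1,255 + 320 + 725 + 295 + 45) = 2,925; DTI = 2,925/7,050 = 41.5%.
LTV = 97,500/118,000 = 82.6%.
Product A: score 814 ≥ 640; DTI 41.5% ≤ 45%; employment 8 < 24 mo → does not qualify.
Product B: score 814 ≥ 620; DTI 41.5% ≤ 43% → qualifies.
Product C: score 814 ≥ 660; DTI 41.5% ≤ 43%; LTV 82.6% ≤ 90%; employment 8 < 12 mo → does not qualify.

Product B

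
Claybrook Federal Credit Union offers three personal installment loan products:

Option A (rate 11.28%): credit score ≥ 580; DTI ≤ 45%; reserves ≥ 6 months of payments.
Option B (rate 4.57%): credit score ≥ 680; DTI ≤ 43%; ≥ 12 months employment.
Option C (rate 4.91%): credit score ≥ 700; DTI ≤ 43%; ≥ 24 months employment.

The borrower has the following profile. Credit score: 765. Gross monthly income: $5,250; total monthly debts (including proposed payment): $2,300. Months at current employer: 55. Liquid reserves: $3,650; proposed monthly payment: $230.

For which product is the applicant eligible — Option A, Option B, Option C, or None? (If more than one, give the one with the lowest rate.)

DTI = 2,300/5,250 = 43.8%.
Reserves = 3,650/230 = 15.9 months.
Option A: score 765 ≥ 580; DTI 43.8% ≤ 45%; reserves 15.9 ≥ 6 mo → qualifies.
Option B: score 765 ≥ 680; DTI 43.8% > 43%; employment 55 ≥ 12 mo → does not qualify.
Option C: score 765 ≥ 700; DTI 43.8% > 43%; employment 55 ≥ 24 mo → does not qualify.

Option A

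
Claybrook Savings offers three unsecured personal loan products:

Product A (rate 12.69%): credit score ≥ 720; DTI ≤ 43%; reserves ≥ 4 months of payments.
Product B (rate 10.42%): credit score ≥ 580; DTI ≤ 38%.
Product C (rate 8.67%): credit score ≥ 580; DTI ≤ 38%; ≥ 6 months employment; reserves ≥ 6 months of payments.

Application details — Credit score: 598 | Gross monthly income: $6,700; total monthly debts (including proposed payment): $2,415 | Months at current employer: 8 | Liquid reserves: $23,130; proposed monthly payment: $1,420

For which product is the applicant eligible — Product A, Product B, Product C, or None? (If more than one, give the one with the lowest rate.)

DTI = 2,415/6,700 = 36%.
Reserves = 23,130/1,420 = 16.3 months.
Product A: score 598 < 720; DTI 36% ≤ 43%; reserves 16.3 ≥ 4 mo → does not qualify.
Product B: score 598 ≥ 580; DTI 36% ≤ 38% → qualifies.
Product C: score 598 ≥ 580; DTI 36% ≤ 38%; employment 8 ≥ 6 mo; reserves 16.3 ≥ 6 mo → qualifies.
Qualifying: Product B, Product C. Lowest rate is 8.67% → Product C.

Product C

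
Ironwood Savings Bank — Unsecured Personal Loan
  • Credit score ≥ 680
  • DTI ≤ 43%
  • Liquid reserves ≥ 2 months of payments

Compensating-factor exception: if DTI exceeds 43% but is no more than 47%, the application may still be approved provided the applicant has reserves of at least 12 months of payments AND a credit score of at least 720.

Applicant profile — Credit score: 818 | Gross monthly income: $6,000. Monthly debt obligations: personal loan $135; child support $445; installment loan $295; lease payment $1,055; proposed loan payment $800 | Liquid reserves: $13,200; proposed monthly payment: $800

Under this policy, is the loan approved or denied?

Approved

Credit score 818 ≥ 680 (meets base)
Total debts = (135 + 445 + 295 + 1,055 + 800) = 2,730. DTI: 2,730 ÷ 6,000 = 45.5%, over the 43% base limit.
Liquid reserves cover 13,200/800 = 16.5 months — ≥ 2 required
DTI 45.5% is within the 43%–47% exception band; checking compensating factors.
Override check — reserves: 16.5 mo (ok); score: 818 (ok).
Both compensating conditions met → exception applies.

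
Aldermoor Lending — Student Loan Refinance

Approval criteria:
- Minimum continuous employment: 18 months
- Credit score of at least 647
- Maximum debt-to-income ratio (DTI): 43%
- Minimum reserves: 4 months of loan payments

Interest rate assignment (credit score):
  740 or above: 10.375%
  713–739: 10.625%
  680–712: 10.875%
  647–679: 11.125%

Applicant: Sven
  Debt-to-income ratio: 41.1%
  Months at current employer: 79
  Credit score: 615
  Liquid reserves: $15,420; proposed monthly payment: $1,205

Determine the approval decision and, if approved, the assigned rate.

Credit score 615 < 647 (below minimum)
Reserves = 15,420/1,205 = 12.8 months ≥ 4
Employment 79 ≥ 18 months
DTI 41.1% is within the 43% limit
Not all requirements met → denied.

Denied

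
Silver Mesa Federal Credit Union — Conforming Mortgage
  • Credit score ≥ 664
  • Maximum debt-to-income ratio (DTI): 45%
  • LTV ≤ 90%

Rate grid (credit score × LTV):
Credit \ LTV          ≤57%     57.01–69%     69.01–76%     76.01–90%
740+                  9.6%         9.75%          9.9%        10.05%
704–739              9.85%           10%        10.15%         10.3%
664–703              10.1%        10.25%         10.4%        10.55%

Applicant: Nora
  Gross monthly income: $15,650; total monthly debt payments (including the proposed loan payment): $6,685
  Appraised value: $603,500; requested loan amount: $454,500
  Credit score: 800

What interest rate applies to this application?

Credit score 800 ≥ 664; DTI = 6,685/15,650 = 42.7% ≤ 45%
LTV: 454,500 ÷ 603,500 = 75.3%, within 90% cap
Score 800 is in the 740+ band; LTV 75.3% is in the 69.01–76% band → 9.9%.

9.9%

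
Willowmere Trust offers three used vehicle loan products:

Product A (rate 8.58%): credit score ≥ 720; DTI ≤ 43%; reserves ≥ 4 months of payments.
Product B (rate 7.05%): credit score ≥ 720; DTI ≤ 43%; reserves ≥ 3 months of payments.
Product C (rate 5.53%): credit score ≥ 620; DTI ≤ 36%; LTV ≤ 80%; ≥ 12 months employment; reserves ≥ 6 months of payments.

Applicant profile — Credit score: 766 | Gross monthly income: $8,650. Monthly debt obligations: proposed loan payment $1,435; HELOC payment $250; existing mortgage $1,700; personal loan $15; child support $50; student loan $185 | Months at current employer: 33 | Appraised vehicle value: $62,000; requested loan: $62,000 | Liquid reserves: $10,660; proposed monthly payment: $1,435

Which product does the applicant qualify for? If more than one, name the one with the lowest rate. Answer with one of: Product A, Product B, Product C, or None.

Total debts = (1,435 + 250 + 1,700 + 15 + 50 + 185) = 3,635; DTI = 3,635/8,650 = 42%.
LTV = 62,000/62,000 = 100%.
Reserves = 10,660/1,435 = 7.4 months.
Product A: score 766 ≥ 720; DTI 42% ≤ 43%; reserves 7.4 ≥ 4 mo → qualifies.
Product B: score 766 ≥ 720; DTI 42% ≤ 43%; reserves 7.4 ≥ 3 mo → qualifies.
Product C: score 766 ≥ 620; DTI 42% > 36%; LTV 100% > 80%; employment 33 ≥ 12 mo; reserves 7.4 ≥ 6 mo → does not qualify.
Qualifying: Product A, Product B. Lowest rate is 7.05% → Product B.

Product B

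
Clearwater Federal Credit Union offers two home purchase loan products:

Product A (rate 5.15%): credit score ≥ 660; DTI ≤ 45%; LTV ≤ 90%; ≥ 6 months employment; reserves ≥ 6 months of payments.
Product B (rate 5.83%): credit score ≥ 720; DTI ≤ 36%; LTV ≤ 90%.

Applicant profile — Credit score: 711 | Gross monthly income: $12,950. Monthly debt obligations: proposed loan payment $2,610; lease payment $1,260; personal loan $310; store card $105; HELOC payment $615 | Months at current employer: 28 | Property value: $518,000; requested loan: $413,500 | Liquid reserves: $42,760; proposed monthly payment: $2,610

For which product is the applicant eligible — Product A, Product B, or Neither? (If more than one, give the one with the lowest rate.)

Product A

Total debts = (2,610 + 1,260 + 310 + 105 + 615) = 4,900; DTI = 4,900/12,950 = 37.8%.
LTV = 413,500/518,000 = 79.8%.
Reserves = 42,760/2,610 = 16.4 months.
Product A: score 711 ≥ 660; DTI 37.8% ≤ 45%; LTV 79.8% ≤ 90%; employment 28 ≥ 6 mo; reserves 16.4 ≥ 6 mo → qualifies.
Product B: score 711 < 720; DTI 37.8% > 36%; LTV 79.8% ≤ 90% → does not qualify.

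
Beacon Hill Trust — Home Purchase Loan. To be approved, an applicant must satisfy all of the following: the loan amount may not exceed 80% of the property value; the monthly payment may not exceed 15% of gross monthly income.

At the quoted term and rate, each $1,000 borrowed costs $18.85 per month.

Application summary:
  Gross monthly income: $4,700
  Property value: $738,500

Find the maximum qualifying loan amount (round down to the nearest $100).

Payment cap: 15% × $4,700 = $705/month.
At $18.85 per $1,000, that supports 705/18.85 × 1,000 ≈ $37,400 → $37,400.
LTV cap: 80% × $738,500 = $590,800 → $590,800.
Binding constraint: payment-to-income.

$37,400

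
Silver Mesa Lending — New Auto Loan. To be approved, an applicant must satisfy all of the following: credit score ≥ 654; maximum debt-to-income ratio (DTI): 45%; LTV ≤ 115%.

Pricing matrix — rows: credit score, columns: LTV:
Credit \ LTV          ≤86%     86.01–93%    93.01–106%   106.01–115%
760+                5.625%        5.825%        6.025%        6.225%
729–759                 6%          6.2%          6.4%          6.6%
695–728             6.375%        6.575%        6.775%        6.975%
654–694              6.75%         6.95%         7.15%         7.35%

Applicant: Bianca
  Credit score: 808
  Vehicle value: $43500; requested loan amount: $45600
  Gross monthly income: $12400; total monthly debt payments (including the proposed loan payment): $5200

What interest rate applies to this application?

6.025%

Credit score 808 ≥ 654; Debt-to-income = 5,200/12,400 = 41.9% — meets 45% limit
LTV = 45,600/43,500 = 104.8% ≤ 115%
Row: 808 falls in 760+. Column: 104.8% falls in 93.01–106%. Rate = 6.025%.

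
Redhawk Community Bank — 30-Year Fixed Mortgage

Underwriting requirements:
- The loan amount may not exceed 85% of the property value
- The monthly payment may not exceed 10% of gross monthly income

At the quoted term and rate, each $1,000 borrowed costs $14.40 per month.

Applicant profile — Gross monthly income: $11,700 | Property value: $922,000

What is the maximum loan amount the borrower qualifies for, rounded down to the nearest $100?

$81,200

Payment cap: 10% × $11,700 = $1,170/month.
At $14.40 per $1,000, that supports 1,170/14.40 × 1,000 ≈ $81,250 → $81,200.
LTV cap: 85% × $922,000 = $783,700 → $783,700.
Binding constraint: payment-to-income.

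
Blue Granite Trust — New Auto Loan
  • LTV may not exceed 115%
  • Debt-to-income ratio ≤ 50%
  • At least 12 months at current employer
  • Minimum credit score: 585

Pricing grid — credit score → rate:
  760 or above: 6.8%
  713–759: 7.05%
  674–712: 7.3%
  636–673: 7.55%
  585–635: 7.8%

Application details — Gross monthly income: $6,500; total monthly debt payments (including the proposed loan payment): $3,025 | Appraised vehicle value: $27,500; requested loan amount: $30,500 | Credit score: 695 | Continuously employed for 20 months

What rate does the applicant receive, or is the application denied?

Credit score 695 ≥ 585 (meets minimum)
LTV = 30,500/27,500 = 110.9% ≤ 115%
DTI = 3,025/6,500 = 46.5% ≤ 50%
Employment 20 ≥ 12 months
All requirements met. Score 695 falls in the 674–712 tier → 7.3%.

Approved at 7.3%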